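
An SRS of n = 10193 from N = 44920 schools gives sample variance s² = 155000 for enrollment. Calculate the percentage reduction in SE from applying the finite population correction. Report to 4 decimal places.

12.0747

f = n/N = 10193/44920 = 0.22691451.
SE_no-fpc = √(s²/n) = 3.8995531; SE_fpc = √((1−f)s²/n) = 3.428693.
Ratio = √(1−f) = 0.87925280. Reduction = 100·(1 − 0.87925280) = 12.0747%.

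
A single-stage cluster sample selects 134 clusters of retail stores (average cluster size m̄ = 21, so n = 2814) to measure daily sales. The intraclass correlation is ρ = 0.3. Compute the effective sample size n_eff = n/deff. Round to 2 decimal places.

deff = 1 + (21 − 1)·0.3 = 1 + 6 = 7.
n_eff = 2814 / 7 = 402.00.

402.00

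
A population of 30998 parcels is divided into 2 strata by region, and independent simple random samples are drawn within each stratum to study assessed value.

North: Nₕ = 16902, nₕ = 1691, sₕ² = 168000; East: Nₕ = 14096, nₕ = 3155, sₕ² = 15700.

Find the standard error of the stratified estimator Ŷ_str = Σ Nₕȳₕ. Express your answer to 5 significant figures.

162200

Var(Ŷ_str) = Σₕ Nₕ²(1 − fₕ)sₕ²/nₕ.
North: 16902²·(1 − 1691/16902)·168000/1691 = 2.554239 × 10^10.
East: 14096²·(1 − 3155/14096)·15700/3155 = 7.6745549 × 10^8.
Sum = 2.6309845 × 10^10.
SE = √(2.6309845 × 10^10) = 162200.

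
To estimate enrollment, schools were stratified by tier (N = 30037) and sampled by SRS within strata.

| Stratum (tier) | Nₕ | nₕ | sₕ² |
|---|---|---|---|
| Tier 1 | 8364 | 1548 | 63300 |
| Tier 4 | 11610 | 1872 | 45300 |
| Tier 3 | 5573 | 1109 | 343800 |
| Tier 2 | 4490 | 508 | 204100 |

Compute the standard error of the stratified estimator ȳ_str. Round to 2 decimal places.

4.70

Var(ȳ_str) = Σₕ Wₕ²(1 − fₕ)sₕ²/nₕ with Wₕ = Nₕ/N, N = 30037.
Tier 1: Wₕ = 0.27845657; term = 0.27845657²·(1 − 0.18507891)·63300/1548 = 2.5838259.
Tier 4: Wₕ = 0.38652329; term = 0.38652329²·(1 − 0.16124031)·45300/1872 = 3.0323633.
Tier 3: Wₕ = 0.18553784; term = 0.18553784²·(1 − 0.19899516)·343800/1109 = 8.5481955.
Tier 2: Wₕ = 0.14948231; term = 0.14948231²·(1 − 0.11314031)·204100/508 = 7.9618461.
Sum = 22.126231.
SE = √(22.126231) = 4.70.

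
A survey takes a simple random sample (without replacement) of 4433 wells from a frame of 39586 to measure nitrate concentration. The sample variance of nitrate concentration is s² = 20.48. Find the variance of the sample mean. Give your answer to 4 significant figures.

0.004103

Under SRS without replacement, Var(ȳ) = (1 − f)·s²/n with f = n/N = 4433/39586 = 0.11198403.
Var(ȳ) = (1 − 0.11198403)·20.48/4433 = 0.88801597·0.0046198962 = 0.0041025416.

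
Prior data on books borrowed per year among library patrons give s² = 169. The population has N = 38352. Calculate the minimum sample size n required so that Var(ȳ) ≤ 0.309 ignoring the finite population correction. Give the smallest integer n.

Without fpc, n₀ = s²/D = 169/0.309 = 546.9256.
Rounding up, n = 547.

547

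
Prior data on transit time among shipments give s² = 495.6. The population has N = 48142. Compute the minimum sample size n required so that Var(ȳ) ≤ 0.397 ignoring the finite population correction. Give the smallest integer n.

Without fpc, n₀ = s²/D = 495.6/0.397 = 1248.3627.
Rounding up, n = 1249.

1249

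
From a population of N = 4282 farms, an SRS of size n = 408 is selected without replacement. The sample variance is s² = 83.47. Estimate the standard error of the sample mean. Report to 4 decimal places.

Under SRS without replacement, Var(ȳ) = (1 − f)·s²/n with f = n/N = 408/4282 = 0.09528258.
Var(ȳ) = (1 − 0.09528258)·83.47/408 = 0.90471742·0.20458333 = 0.18509011.
SE(ȳ) = √(0.18509011) = 0.4302.

0.4302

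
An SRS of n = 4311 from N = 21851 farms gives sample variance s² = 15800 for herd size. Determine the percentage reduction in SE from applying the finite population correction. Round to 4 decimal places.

f = n/N = 4311/21851 = 0.19729074.
SE_no-fpc = √(s²/n) = 1.9144302; SE_fpc = √((1−f)s²/n) = 1.7152154.
Ratio = √(1−f) = 0.89594043. Reduction = 100·(1 − 0.89594043) = 10.4060%.

10.4060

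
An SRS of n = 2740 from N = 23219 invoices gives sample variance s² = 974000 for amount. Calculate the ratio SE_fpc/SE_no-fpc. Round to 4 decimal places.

0.9391

f = n/N = 2740/23219 = 0.11800680.
SE_no-fpc = √(s²/n) = 18.85403; SE_fpc = √((1−f)s²/n) = 17.706667.
Ratio = √(1−f) = 0.93914493.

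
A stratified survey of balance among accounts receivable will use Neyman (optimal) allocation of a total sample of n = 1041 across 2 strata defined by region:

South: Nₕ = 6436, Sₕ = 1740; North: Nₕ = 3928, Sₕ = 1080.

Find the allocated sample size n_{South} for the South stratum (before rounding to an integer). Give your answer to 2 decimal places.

754.99

Neyman allocation: nₕ = n·NₕSₕ / Σⱼ NⱼSⱼ.
Σ NⱼSⱼ = 6436·1740 + 3928·1080 = 1.544088 × 10^7.
n_{South} = 1041·6436·1740 / (1.544088 × 10^7) = 754.99.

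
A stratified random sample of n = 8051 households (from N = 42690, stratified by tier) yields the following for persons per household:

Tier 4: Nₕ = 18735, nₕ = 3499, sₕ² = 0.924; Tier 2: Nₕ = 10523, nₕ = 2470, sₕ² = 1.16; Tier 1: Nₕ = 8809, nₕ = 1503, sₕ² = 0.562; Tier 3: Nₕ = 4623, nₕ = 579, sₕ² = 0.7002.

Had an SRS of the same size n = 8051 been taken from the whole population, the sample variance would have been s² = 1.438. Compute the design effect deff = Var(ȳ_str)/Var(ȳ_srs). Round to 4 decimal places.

0.6128

Var(ȳ_str) = Σ Wₕ²(1−fₕ)sₕ²/nₕ with Wₕ = Nₕ/42690:
  Tier 4: (18735/42690)²·(1−3499/18735)·0.924/3499 = 4.1361891 × 10^-5
  Tier 2: (10523/42690)²·(1−2470/10523)·1.16/2470 = 2.1837655 × 10^-5
  Tier 1: (8809/42690)²·(1−1503/8809)·0.562/1503 = 1.3204784 × 10^-5
  Tier 3: (4623/42690)²·(1−579/4623)·0.7002/579 = 1.2405843 × 10^-5
  → Var(ȳ_str) = 8.8810173 × 10^-5.
Var(ȳ_srs) = (1 − 8051/42690)·1.438/8051 = 1.4492665 × 10^-4.
deff = (8.8810173 × 10^-5) / (1.4492665 × 10^-4) = 0.6128.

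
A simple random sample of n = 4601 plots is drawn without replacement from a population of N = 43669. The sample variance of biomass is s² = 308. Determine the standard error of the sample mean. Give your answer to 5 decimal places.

0.24472

Under SRS without replacement, Var(ȳ) = (1 − f)·s²/n with f = n/N = 4601/43669 = 0.10536078.
Var(ȳ) = (1 − 0.10536078)·308/4601 = 0.89463922·0.066941969 = 0.059888911.
SE(ȳ) = √(0.059888911) = 0.24472.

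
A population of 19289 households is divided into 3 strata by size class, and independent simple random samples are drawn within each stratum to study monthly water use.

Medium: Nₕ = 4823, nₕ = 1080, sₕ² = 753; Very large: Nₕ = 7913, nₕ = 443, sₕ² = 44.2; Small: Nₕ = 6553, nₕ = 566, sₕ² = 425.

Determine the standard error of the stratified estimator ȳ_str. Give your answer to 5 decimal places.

0.35897

Var(ȳ_str) = Σₕ Wₕ²(1 − fₕ)sₕ²/nₕ with Wₕ = Nₕ/N, N = 19289.
Medium: Wₕ = 0.25003888; term = 0.25003888²·(1 − 0.22392702)·753/1080 = 0.033828978.
Very large: Wₕ = 0.41023381; term = 0.41023381²·(1 − 0.05598382)·44.2/443 = 0.015851154.
Small: Wₕ = 0.33972731; term = 0.33972731²·(1 − 0.08637265)·425/566 = 0.07917763.
Sum = 0.12885776.
SE = √(0.12885776) = 0.35897.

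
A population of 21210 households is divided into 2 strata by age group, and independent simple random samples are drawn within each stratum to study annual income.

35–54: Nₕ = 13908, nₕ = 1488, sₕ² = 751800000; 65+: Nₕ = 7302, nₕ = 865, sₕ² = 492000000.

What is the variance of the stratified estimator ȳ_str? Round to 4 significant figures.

Var(ȳ_str) = Σₕ Wₕ²(1 − fₕ)sₕ²/nₕ with Wₕ = Nₕ/N, N = 21210.
35–54: Wₕ = 0.65572843; term = 0.65572843²·(1 − 0.10698878)·751800000/1488 = 194001.16.
65+: Wₕ = 0.34427157; term = 0.34427157²·(1 − 0.11846070)·492000000/865 = 59428.257.
Sum = 253429.42.

253400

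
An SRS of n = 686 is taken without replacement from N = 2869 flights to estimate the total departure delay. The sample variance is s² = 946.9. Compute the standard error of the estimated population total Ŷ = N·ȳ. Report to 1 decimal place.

2940.2

Var(Ŷ) = N²·Var(ȳ) = N²·(1 − n/N)·s²/n.
f = 686/2869 = 0.23910770; Var(ȳ) = 0.76089230·946.9/686 = 1.0502754.
Var(Ŷ) = 2869² · 1.0502754 = 8.6449859 × 10^6.
SE(Ŷ) = √(8.6449859 × 10^6) = 2940.2.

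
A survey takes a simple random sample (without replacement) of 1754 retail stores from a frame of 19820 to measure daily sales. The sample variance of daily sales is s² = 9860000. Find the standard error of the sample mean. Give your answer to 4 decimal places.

Under SRS without replacement, Var(ȳ) = (1 − f)·s²/n with f = n/N = 1754/19820 = 0.08849647.
Var(ȳ) = (1 − 0.08849647)·9860000/1754 = 0.91150353·5621.4367 = 5123.9594.
SE(ȳ) = √(5123.9594) = 71.5818.

71.5818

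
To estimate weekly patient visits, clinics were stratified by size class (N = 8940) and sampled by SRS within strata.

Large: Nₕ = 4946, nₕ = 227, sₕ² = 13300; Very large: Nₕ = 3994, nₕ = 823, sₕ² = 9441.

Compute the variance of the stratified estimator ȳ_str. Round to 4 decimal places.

18.9280

Var(ȳ_str) = Σₕ Wₕ²(1 − fₕ)sₕ²/nₕ with Wₕ = Nₕ/N, N = 8940.
Large: Wₕ = 0.55324385; term = 0.55324385²·(1 − 0.04589567)·13300/227 = 17.11019.
Very large: Wₕ = 0.44675615; term = 0.44675615²·(1 − 0.20605909)·9441/823 = 1.8178056.
Sum = 18.927996.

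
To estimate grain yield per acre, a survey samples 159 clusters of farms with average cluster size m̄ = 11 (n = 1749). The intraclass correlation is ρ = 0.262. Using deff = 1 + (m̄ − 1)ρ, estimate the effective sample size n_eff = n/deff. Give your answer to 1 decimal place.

deff = 1 + (11 − 1)·0.262 = 1 + 2.62 = 3.62.
n_eff = 1749 / 3.62 = 483.1.

483.1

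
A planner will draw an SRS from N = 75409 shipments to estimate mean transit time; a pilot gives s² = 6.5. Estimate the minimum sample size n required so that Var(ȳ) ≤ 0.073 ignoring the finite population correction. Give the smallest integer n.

Without fpc, n₀ = s²/D = 6.5/0.073 = 89.0411.
Rounding up, n = 90.

90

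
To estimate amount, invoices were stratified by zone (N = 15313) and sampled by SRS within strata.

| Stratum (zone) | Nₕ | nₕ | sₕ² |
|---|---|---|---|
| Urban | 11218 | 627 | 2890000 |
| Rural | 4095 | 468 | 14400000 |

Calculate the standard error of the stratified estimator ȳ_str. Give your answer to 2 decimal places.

65.45

Var(ȳ_str) = Σₕ Wₕ²(1 − fₕ)sₕ²/nₕ with Wₕ = Nₕ/N, N = 15313.
Urban: Wₕ = 0.73258016; term = 0.73258016²·(1 − 0.05589232)·2890000/627 = 2335.4047.
Rural: Wₕ = 0.26741984; term = 0.26741984²·(1 − 0.11428571)·14400000/468 = 1948.9358.
Sum = 4284.3405.
SE = √(4284.3405) = 65.45.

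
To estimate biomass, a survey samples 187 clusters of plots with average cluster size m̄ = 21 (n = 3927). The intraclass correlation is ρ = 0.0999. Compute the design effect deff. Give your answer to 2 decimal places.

deff = 1 + (21 − 1)·0.0999 = 1 + 1.998 = 2.998.

3.00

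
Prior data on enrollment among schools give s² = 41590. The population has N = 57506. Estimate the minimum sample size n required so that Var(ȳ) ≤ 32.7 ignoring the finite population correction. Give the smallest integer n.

1272

Without fpc, n₀ = s²/D = 41590/32.7 = 1271.8654.
Rounding up, n = 1272.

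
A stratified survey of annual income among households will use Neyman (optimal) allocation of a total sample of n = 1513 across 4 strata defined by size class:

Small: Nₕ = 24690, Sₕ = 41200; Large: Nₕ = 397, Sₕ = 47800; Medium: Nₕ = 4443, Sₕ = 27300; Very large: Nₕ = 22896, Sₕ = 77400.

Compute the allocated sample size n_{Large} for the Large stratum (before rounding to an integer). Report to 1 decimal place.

9.8

Neyman allocation: nₕ = n·NₕSₕ / Σⱼ NⱼSⱼ.
Σ NⱼSⱼ = 24690·41200 + 397·47800 + 4443·27300 + 22896·77400 = 2.9296489 × 10^9.
n_{Large} = 1513·397·47800 / (2.9296489 × 10^9) = 9.8.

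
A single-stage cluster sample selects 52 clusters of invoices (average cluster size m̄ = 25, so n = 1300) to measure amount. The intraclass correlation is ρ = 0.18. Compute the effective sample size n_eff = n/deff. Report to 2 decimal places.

deff = 1 + (25 − 1)·0.18 = 1 + 4.32 = 5.32.
n_eff = 1300 / 5.32 = 244.36.

244.36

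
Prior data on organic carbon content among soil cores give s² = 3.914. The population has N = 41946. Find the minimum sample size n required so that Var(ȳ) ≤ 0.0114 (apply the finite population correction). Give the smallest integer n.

341

Without fpc, n₀ = s²/D = 3.914/0.0114 = 343.3333.
With fpc, (1 − n/N)·s²/n ≤ D requires n ≥ n₀/(1 + n₀/N) = 343.3333/(1 + 343.3333/41946) = 340.5459.
Rounding up, n = 341.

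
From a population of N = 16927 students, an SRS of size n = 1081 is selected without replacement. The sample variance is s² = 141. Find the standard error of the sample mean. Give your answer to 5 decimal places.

0.34944

Under SRS without replacement, Var(ȳ) = (1 − f)·s²/n with f = n/N = 1081/16927 = 0.06386247.
Var(ȳ) = (1 − 0.06386247)·141/1081 = 0.93613753·0.13043478 = 0.1221049.
SE(ȳ) = √(0.1221049) = 0.34944.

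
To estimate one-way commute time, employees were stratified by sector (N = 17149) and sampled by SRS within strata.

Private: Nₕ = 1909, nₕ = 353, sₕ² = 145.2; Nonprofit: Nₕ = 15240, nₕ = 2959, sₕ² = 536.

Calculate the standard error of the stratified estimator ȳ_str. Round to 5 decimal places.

Var(ȳ_str) = Σₕ Wₕ²(1 − fₕ)sₕ²/nₕ with Wₕ = Nₕ/N, N = 17149.
Private: Wₕ = 0.11131844; term = 0.11131844²·(1 − 0.18491357)·145.2/353 = 0.0041546059.
Nonprofit: Wₕ = 0.88868156; term = 0.88868156²·(1 − 0.19416010)·536/2959 = 0.11528185.
Sum = 0.11943646.
SE = √(0.11943646) = 0.34560.

0.34560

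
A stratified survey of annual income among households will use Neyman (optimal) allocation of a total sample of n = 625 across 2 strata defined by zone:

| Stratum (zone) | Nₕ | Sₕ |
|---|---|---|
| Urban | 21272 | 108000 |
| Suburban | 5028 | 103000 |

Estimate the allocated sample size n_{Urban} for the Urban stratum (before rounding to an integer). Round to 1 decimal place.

510.0

Neyman allocation: nₕ = n·NₕSₕ / Σⱼ NⱼSⱼ.
Σ NⱼSⱼ = 21272·108000 + 5028·103000 = 2.81526 × 10^9.
n_{Urban} = 625·21272·108000 / (2.81526 × 10^9) = 510.0.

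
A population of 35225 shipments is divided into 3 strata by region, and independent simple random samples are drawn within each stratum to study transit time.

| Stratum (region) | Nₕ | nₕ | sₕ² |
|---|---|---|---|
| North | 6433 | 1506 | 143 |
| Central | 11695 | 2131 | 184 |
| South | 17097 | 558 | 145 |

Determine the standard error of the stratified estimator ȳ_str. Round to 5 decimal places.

Var(ȳ_str) = Σₕ Wₕ²(1 − fₕ)sₕ²/nₕ with Wₕ = Nₕ/N, N = 35225.
North: Wₕ = 0.18262598; term = 0.18262598²·(1 − 0.23410539)·143/1506 = 0.0024255218.
Central: Wₕ = 0.33200852; term = 0.33200852²·(1 − 0.18221462)·184/2131 = 0.0077834504.
South: Wₕ = 0.48536551; term = 0.48536551²·(1 − 0.03263730)·145/558 = 0.059218985.
Sum = 0.069427957.
SE = √(0.069427957) = 0.26349.

0.26349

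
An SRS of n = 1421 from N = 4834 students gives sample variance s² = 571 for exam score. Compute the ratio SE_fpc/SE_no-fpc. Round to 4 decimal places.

f = n/N = 1421/4834 = 0.29395945.
SE_no-fpc = √(s²/n) = 0.63390038; SE_fpc = √((1−f)s²/n) = 0.53264252.
Ratio = √(1−f) = 0.84026219.

0.8403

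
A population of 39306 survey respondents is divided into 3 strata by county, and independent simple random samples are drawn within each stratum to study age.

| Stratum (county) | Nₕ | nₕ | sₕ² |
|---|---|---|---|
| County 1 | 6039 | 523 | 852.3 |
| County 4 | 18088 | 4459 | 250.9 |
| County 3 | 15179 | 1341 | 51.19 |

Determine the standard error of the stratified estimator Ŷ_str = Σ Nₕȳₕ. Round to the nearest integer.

8728

Var(Ŷ_str) = Σₕ Nₕ²(1 − fₕ)sₕ²/nₕ.
County 1: 6039²·(1 − 523/6039)·852.3/523 = 5.4285031 × 10^7.
County 4: 18088²·(1 − 4459/18088)·250.9/4459 = 1.3871318 × 10^7.
County 3: 15179²·(1 − 1341/15179)·51.19/1341 = 8.0181253 × 10^6.
Sum = 7.6174474 × 10^7.
SE = √(7.6174474 × 10^7) = 8728.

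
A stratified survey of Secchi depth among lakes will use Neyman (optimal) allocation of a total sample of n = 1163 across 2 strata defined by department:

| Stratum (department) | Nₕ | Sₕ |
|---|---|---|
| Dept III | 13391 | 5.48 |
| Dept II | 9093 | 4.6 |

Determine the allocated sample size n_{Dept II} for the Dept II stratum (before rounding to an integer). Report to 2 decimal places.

422.23

Neyman allocation: nₕ = n·NₕSₕ / Σⱼ NⱼSⱼ.
Σ NⱼSⱼ = 13391·5.48 + 9093·4.6 = 115210.48.
n_{Dept II} = 1163·9093·4.6 / 115210.48 = 422.23.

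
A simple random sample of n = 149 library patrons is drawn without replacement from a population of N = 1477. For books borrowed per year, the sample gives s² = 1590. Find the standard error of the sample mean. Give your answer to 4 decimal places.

3.0975

Under SRS without replacement, Var(ȳ) = (1 − f)·s²/n with f = n/N = 149/1477 = 0.10088016.
Var(ȳ) = (1 − 0.10088016)·1590/149 = 0.89911984·10.671141 = 9.5946345.
SE(ȳ) = √(9.5946345) = 3.0975.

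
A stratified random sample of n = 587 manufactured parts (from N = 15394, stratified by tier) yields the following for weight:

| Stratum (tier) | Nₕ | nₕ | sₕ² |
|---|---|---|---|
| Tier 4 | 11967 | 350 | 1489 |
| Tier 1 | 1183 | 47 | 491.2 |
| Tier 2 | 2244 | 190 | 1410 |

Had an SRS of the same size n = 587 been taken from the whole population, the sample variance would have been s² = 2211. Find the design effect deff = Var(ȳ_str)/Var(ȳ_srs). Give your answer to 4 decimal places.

0.7451

Var(ȳ_str) = Σ Wₕ²(1−fₕ)sₕ²/nₕ with Wₕ = Nₕ/15394:
  Tier 4: (11967/15394)²·(1−350/11967)·1489/350 = 2.4957609
  Tier 1: (1183/15394)²·(1−47/1183)·491.2/47 = 0.059268046
  Tier 2: (2244/15394)²·(1−190/2244)·1410/190 = 0.14433971
  → Var(ȳ_str) = 2.6993687.
Var(ȳ_srs) = (1 − 587/15394)·2211/587 = 3.6229825.
deff = 2.6993687 / 3.6229825 = 0.7451.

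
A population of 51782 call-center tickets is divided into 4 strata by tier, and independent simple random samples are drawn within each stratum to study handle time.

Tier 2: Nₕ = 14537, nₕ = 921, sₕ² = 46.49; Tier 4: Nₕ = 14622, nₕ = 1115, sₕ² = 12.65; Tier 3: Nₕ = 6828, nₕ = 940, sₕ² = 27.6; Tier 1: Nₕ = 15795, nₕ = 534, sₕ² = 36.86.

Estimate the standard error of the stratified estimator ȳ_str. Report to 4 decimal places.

Var(ȳ_str) = Σₕ Wₕ²(1 − fₕ)sₕ²/nₕ with Wₕ = Nₕ/N, N = 51782.
Tier 2: Wₕ = 0.28073462; term = 0.28073462²·(1 − 0.06335558)·46.49/921 = 0.0037262038.
Tier 4: Wₕ = 0.28237612; term = 0.28237612²·(1 − 0.07625496)·12.65/1115 = 8.3564861 × 10^-4.
Tier 3: Wₕ = 0.13186049; term = 0.13186049²·(1 − 0.13766842)·27.6/940 = 4.4023534 × 10^-4.
Tier 1: Wₕ = 0.30502877; term = 0.30502877²·(1 − 0.03380817)·36.86/534 = 0.0062052467.
Sum = 0.011207334.
SE = √(0.011207334) = 0.1059.

0.1059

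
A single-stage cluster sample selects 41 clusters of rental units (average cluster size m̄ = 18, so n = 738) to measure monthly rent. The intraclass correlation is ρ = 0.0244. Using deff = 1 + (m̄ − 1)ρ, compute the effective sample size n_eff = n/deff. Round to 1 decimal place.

521.6

deff = 1 + (18 − 1)·0.0244 = 1 + 0.4148 = 1.4148.
n_eff = 738 / 1.4148 = 521.6.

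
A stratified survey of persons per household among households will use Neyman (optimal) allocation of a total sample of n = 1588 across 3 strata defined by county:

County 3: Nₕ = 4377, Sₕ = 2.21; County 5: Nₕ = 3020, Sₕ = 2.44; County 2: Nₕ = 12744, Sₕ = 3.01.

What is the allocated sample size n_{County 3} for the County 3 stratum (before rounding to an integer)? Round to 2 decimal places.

Neyman allocation: nₕ = n·NₕSₕ / Σⱼ NⱼSⱼ.
Σ NⱼSⱼ = 4377·2.21 + 3020·2.44 + 12744·3.01 = 55401.41.
n_{County 3} = 1588·4377·2.21 / 55401.41 = 277.27.

277.27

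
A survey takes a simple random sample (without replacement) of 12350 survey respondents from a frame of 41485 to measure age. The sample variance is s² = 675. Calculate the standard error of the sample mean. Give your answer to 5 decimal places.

Under SRS without replacement, Var(ȳ) = (1 − f)·s²/n with f = n/N = 12350/41485 = 0.29769796.
Var(ȳ) = (1 − 0.29769796)·675/12350 = 0.70230204·0.05465587 = 0.038384929.
SE(ȳ) = √(0.038384929) = 0.19592.

0.19592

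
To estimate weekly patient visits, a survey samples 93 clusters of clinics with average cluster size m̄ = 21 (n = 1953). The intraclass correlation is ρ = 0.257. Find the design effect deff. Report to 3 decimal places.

deff = 1 + (21 − 1)·0.257 = 1 + 5.14 = 6.14.

6.140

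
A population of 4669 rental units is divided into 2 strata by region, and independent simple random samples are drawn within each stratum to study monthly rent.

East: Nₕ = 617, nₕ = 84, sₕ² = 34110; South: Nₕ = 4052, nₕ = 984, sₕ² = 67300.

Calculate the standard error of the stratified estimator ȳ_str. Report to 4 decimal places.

6.7178

Var(ȳ_str) = Σₕ Wₕ²(1 − fₕ)sₕ²/nₕ with Wₕ = Nₕ/N, N = 4669.
East: Wₕ = 0.13214821; term = 0.13214821²·(1 − 0.13614263)·34110/84 = 6.1258599.
South: Wₕ = 0.86785179; term = 0.86785179²·(1 − 0.24284304)·67300/984 = 39.00291.
Sum = 45.12877.
SE = √(45.12877) = 6.7178.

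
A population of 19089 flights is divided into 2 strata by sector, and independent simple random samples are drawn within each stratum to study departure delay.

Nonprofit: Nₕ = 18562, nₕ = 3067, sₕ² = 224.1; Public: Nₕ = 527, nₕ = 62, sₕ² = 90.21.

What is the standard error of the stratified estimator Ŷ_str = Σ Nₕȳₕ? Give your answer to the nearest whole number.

Var(Ŷ_str) = Σₕ Nₕ²(1 − fₕ)sₕ²/nₕ.
Nonprofit: 18562²·(1 − 3067/18562)·224.1/3067 = 2.1015728 × 10^7.
Public: 527²·(1 − 62/527)·90.21/62 = 356555.02.
Sum = 2.1372283 × 10^7.
SE = √(2.1372283 × 10^7) = 4623.

4623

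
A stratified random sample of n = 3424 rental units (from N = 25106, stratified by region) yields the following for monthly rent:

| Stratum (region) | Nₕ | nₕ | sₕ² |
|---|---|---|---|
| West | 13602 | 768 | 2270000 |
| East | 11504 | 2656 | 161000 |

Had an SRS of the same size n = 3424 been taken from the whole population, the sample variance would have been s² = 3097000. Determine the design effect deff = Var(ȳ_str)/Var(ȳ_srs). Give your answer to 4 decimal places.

Var(ȳ_str) = Σ Wₕ²(1−fₕ)sₕ²/nₕ with Wₕ = Nₕ/25106:
  West: (13602/25106)²·(1−768/13602)·2270000/768 = 818.605
  East: (11504/25106)²·(1−2656/11504)·161000/2656 = 9.7889643
  → Var(ȳ_str) = 828.39396.
Var(ȳ_srs) = (1 − 3424/25106)·3097000/3424 = 781.1407.
deff = 828.39396 / 781.1407 = 1.0605.

1.0605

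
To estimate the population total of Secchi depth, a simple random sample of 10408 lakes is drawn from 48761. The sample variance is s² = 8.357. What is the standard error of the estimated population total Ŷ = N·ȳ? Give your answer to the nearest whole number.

1225

Var(Ŷ) = N²·Var(ȳ) = N²·(1 − n/N)·s²/n.
f = 10408/48761 = 0.21344927; Var(ȳ) = 0.78655073·8.357/10408 = 6.3155308 × 10^-4.
Var(Ŷ) = 48761² · (6.3155308 × 10^-4) = 1.5016028 × 10^6.
SE(Ŷ) = √(1.5016028 × 10^6) = 1225.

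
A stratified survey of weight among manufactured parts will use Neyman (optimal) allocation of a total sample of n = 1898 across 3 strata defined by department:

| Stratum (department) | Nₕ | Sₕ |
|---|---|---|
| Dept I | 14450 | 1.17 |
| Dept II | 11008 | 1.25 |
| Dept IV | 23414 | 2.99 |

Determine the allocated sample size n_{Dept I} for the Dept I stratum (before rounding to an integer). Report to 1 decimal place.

318.7

Neyman allocation: nₕ = n·NₕSₕ / Σⱼ NⱼSⱼ.
Σ NⱼSⱼ = 14450·1.17 + 11008·1.25 + 23414·2.99 = 100674.36.
n_{Dept I} = 1898·14450·1.17 / 100674.36 = 318.7.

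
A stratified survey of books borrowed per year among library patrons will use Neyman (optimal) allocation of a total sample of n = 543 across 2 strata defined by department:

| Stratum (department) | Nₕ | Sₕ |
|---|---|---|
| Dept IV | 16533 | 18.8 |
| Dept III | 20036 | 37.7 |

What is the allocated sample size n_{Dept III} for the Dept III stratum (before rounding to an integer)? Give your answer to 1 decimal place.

384.7

Neyman allocation: nₕ = n·NₕSₕ / Σⱼ NⱼSⱼ.
Σ NⱼSⱼ = 16533·18.8 + 20036·37.7 = 1.0661776 × 10^6.
n_{Dept III} = 543·20036·37.7 / (1.0661776 × 10^6) = 384.7.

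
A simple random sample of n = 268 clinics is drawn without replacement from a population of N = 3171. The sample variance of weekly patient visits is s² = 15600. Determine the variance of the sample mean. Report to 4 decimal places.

53.2894

Under SRS without replacement, Var(ȳ) = (1 − f)·s²/n with f = n/N = 268/3171 = 0.08451593.
Var(ȳ) = (1 − 0.08451593)·15600/268 = 0.91548407·58.208955 = 53.289371.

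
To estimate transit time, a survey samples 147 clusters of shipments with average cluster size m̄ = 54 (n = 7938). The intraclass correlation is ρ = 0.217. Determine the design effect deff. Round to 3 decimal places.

12.501

deff = 1 + (54 − 1)·0.217 = 1 + 11.501 = 12.501.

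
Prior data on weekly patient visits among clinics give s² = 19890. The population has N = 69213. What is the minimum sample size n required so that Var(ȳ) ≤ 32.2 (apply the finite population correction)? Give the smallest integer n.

613

Without fpc, n₀ = s²/D = 19890/32.2 = 617.7019.
With fpc, (1 − n/N)·s²/n ≤ D requires n ≥ n₀/(1 + n₀/N) = 617.7019/(1 + 617.7019/69213) = 612.2379.
Rounding up, n = 613.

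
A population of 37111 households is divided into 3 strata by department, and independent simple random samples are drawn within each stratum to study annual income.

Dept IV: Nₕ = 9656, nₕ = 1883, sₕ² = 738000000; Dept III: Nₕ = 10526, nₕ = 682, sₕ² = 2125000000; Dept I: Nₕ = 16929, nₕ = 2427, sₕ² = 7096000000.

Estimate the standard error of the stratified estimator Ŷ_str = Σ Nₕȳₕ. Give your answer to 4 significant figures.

Var(Ŷ_str) = Σₕ Nₕ²(1 − fₕ)sₕ²/nₕ.
Dept IV: 9656²·(1 − 1883/9656)·738000000/1883 = 2.9416566 × 10^13.
Dept III: 10526²·(1 − 682/10526)·2125000000/682 = 3.228565 × 10^14.
Dept I: 16929²·(1 − 2427/16929)·7096000000/2427 = 7.1779931 × 10^14.
Sum = 1.0700724 × 10^15.
SE = √(1.0700724 × 10^15) = 3.271 × 10^7.

3.271 × 10^7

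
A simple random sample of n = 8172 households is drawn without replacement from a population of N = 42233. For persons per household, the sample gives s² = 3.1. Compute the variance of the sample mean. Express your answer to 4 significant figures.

Under SRS without replacement, Var(ȳ) = (1 − f)·s²/n with f = n/N = 8172/42233 = 0.19349798.
Var(ȳ) = (1 − 0.19349798)·3.1/8172 = 0.80650202·3.793441 × 10^-4 = 3.0594179 × 10^-4.

3.059 × 10^-4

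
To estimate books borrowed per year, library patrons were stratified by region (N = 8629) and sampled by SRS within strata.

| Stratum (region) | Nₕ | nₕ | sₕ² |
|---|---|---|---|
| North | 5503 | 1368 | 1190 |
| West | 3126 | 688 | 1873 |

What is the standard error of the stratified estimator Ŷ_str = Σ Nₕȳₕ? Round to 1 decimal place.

Var(Ŷ_str) = Σₕ Nₕ²(1 − fₕ)sₕ²/nₕ.
North: 5503²·(1 − 1368/5503)·1190/1368 = 1.9794106 × 10^7.
West: 3126²·(1 − 688/3126)·1873/688 = 2.0747798 × 10^7.
Sum = 4.0541904 × 10^7.
SE = √(4.0541904 × 10^7) = 6367.3.

6367.3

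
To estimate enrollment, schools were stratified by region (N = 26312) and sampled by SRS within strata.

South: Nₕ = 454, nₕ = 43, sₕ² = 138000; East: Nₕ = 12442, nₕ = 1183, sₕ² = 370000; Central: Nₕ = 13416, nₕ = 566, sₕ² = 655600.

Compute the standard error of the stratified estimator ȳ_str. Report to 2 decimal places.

Var(ȳ_str) = Σₕ Wₕ²(1 − fₕ)sₕ²/nₕ with Wₕ = Nₕ/N, N = 26312.
South: Wₕ = 0.01725448; term = 0.01725448²·(1 − 0.09471366)·138000/43 = 0.86496908.
East: Wₕ = 0.47286409; term = 0.47286409²·(1 − 0.09508118)·370000/1183 = 63.28478.
Central: Wₕ = 0.50988142; term = 0.50988142²·(1 − 0.04218843)·655600/566 = 288.43036.
Sum = 352.58011.
SE = √(352.58011) = 18.78.

18.78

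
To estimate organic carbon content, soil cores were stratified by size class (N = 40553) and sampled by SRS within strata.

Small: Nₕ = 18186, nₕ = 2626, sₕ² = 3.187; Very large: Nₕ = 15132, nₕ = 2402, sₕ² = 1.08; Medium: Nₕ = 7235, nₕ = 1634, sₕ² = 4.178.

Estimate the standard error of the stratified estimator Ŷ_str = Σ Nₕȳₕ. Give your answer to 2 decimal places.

Var(Ŷ_str) = Σₕ Nₕ²(1 − fₕ)sₕ²/nₕ.
Small: 18186²·(1 − 2626/18186)·3.187/2626 = 343426.75.
Very large: 15132²·(1 − 2402/15132)·1.08/2402 = 86611.486.
Medium: 7235²·(1 − 1634/7235)·4.178/1634 = 103614.49.
Sum = 533652.73.
SE = √(533652.73) = 730.52.

730.52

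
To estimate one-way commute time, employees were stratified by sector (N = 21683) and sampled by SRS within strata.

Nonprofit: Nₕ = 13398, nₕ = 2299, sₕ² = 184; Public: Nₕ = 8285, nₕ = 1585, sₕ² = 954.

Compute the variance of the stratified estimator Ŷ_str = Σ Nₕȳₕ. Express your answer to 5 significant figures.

Var(Ŷ_str) = Σₕ Nₕ²(1 − fₕ)sₕ²/nₕ.
Nonprofit: 13398²·(1 − 2299/13398)·184/2299 = 1.1901527 × 10^7.
Public: 8285²·(1 − 1585/8285)·954/1585 = 3.3410765 × 10^7.
Sum = 4.5312292 × 10^7.

4.5312 × 10^7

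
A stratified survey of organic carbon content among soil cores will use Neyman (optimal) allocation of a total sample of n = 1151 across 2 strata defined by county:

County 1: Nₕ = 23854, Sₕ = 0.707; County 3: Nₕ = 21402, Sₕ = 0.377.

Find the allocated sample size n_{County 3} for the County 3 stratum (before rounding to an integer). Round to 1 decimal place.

Neyman allocation: nₕ = n·NₕSₕ / Σⱼ NⱼSⱼ.
Σ NⱼSⱼ = 23854·0.707 + 21402·0.377 = 24933.332.
n_{County 3} = 1151·21402·0.377 / 24933.332 = 372.5.

372.5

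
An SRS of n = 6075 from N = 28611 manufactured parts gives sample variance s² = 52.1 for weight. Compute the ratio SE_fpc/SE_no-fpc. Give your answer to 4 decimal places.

0.8875

f = n/N = 6075/28611 = 0.21233092.
SE_no-fpc = √(s²/n) = 0.092607406; SE_fpc = √((1−f)s²/n) = 0.082189742.
Ratio = √(1−f) = 0.88750723.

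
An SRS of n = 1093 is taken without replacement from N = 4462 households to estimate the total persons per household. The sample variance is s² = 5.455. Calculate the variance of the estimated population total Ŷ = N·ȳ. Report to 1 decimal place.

Var(Ŷ) = N²·Var(ȳ) = N²·(1 − n/N)·s²/n.
f = 1093/4462 = 0.24495742; Var(ȳ) = 0.75504258·5.455/1093 = 0.0037683049.
Var(Ŷ) = 4462² · 0.0037683049 = 75024.855.

75024.9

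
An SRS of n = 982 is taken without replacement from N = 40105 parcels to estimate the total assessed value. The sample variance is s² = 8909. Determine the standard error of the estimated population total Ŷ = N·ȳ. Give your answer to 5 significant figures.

119310

Var(Ŷ) = N²·Var(ȳ) = N²·(1 − n/N)·s²/n.
f = 982/40105 = 0.02448572; Var(ȳ) = 0.97551428·8909/982 = 8.8501595.
Var(Ŷ) = 40105² · 8.8501595 = 1.4234694 × 10^10.
SE(Ŷ) = √(1.4234694 × 10^10) = 119310.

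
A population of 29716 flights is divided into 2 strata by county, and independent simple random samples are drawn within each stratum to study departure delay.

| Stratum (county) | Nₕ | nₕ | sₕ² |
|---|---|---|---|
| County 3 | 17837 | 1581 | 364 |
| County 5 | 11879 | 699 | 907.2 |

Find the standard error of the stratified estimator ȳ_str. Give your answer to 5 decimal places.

Var(ȳ_str) = Σₕ Wₕ²(1 − fₕ)sₕ²/nₕ with Wₕ = Nₕ/N, N = 29716.
County 3: Wₕ = 0.60024902; term = 0.60024902²·(1 − 0.08863598)·364/1581 = 0.075600439.
County 5: Wₕ = 0.39975098; term = 0.39975098²·(1 − 0.05884334)·907.2/699 = 0.19519417.
Sum = 0.27079461.
SE = √(0.27079461) = 0.52038.

0.52038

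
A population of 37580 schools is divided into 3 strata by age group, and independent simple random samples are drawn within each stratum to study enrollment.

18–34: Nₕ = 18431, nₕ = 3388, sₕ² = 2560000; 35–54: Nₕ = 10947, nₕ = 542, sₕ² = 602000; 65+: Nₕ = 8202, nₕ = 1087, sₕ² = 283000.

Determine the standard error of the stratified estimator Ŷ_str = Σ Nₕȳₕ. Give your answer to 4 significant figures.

592600

Var(Ŷ_str) = Σₕ Nₕ²(1 − fₕ)sₕ²/nₕ.
18–34: 18431²·(1 − 3388/18431)·2560000/3388 = 2.0949802 × 10^11.
35–54: 10947²·(1 − 542/10947)·602000/542 = 1.2651278 × 10^11.
65+: 8202²·(1 − 1087/8202)·283000/1087 = 1.5193281 × 10^10.
Sum = 3.5120408 × 10^11.
SE = √(3.5120408 × 10^11) = 592600.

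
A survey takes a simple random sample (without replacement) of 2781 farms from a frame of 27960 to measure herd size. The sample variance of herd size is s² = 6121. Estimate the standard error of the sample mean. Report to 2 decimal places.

1.41

Under SRS without replacement, Var(ȳ) = (1 − f)·s²/n with f = n/N = 2781/27960 = 0.09946352.
Var(ȳ) = (1 − 0.09946352)·6121/2781 = 0.90053648·2.2010068 = 1.9820869.
SE(ȳ) = √(1.9820869) = 1.41.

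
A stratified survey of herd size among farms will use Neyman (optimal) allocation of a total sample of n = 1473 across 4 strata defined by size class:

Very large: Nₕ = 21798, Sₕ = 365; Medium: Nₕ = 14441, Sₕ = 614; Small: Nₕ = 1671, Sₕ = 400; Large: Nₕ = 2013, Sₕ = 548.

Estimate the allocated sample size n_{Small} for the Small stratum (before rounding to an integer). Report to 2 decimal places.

Neyman allocation: nₕ = n·NₕSₕ / Σⱼ NⱼSⱼ.
Σ NⱼSⱼ = 21798·365 + 14441·614 + 1671·400 + 2013·548 = 1.8594568 × 10^7.
n_{Small} = 1473·1671·400 / (1.8594568 × 10^7) = 52.95.

52.95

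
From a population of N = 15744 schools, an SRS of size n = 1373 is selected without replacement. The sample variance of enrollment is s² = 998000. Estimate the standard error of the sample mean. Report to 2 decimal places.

Under SRS without replacement, Var(ȳ) = (1 − f)·s²/n with f = n/N = 1373/15744 = 0.08720783.
Var(ȳ) = (1 − 0.08720783)·998000/1373 = 0.91279217·726.87546 = 663.48623.
SE(ȳ) = √(663.48623) = 25.76.

25.76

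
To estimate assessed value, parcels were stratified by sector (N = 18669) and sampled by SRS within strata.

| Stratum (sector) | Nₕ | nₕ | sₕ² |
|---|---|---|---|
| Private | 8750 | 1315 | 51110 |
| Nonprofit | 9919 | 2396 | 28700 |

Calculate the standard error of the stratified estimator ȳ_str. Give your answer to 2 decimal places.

3.13

Var(ȳ_str) = Σₕ Wₕ²(1 − fₕ)sₕ²/nₕ with Wₕ = Nₕ/N, N = 18669.
Private: Wₕ = 0.46869141; term = 0.46869141²·(1 − 0.15028571)·51110/1315 = 7.2548267.
Nonprofit: Wₕ = 0.53130859; term = 0.53130859²·(1 − 0.24155661)·28700/2396 = 2.5645544.
Sum = 9.8193811.
SE = √(9.8193811) = 3.13.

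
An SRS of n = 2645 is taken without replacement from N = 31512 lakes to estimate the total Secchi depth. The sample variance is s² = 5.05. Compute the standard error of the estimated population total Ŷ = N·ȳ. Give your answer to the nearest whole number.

Var(Ŷ) = N²·Var(ȳ) = N²·(1 − n/N)·s²/n.
f = 2645/31512 = 0.08393628; Var(ȳ) = 0.91606372·5.05/2645 = 0.0017490063.
Var(Ŷ) = 31512² · 0.0017490063 = 1.736774 × 10^6.
SE(Ŷ) = √(1.736774 × 10^6) = 1318.

1318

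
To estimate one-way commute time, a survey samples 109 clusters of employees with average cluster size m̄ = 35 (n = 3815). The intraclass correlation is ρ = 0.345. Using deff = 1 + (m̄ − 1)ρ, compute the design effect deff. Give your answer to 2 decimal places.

deff = 1 + (35 − 1)·0.345 = 1 + 11.73 = 12.73.

12.73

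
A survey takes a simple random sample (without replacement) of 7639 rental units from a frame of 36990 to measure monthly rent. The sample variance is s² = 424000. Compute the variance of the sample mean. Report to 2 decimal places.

44.04

Under SRS without replacement, Var(ȳ) = (1 − f)·s²/n with f = n/N = 7639/36990 = 0.20651527.
Var(ȳ) = (1 − 0.20651527)·424000/7639 = 0.79348473·55.504647 = 44.04209.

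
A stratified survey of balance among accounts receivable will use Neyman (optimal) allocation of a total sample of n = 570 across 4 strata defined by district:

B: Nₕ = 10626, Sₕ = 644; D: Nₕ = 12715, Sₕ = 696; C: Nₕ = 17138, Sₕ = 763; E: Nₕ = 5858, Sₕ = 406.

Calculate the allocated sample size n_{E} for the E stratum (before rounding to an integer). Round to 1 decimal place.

43.5

Neyman allocation: nₕ = n·NₕSₕ / Σⱼ NⱼSⱼ.
Σ NⱼSⱼ = 10626·644 + 12715·696 + 17138·763 + 5858·406 = 3.1147426 × 10^7.
n_{E} = 570·5858·406 / (3.1147426 × 10^7) = 43.5.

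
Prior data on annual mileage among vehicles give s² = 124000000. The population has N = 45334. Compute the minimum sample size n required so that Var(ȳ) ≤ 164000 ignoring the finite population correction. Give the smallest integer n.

Without fpc, n₀ = s²/D = 124000000/164000 = 756.0976.
Rounding up, n = 757.

757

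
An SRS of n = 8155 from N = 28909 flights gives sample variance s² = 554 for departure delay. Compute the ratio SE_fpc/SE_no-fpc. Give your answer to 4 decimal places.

f = n/N = 8155/28909 = 0.28209208.
SE_no-fpc = √(s²/n) = 0.2606411; SE_fpc = √((1−f)s²/n) = 0.22083976.
Ratio = √(1−f) = 0.84729447.

0.8473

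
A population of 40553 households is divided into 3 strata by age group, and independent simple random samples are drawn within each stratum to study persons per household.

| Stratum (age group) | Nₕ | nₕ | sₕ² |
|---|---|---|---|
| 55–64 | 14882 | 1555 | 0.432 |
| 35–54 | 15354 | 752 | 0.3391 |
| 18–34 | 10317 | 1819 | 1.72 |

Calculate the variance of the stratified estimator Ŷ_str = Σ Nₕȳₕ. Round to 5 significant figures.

239100

Var(Ŷ_str) = Σₕ Nₕ²(1 − fₕ)sₕ²/nₕ.
55–64: 14882²·(1 − 1555/14882)·0.432/1555 = 55099.423.
35–54: 15354²·(1 − 752/15354)·0.3391/752 = 101098.29.
18–34: 10317²·(1 − 1819/10317)·1.72/1819 = 82902.171.
Sum = 239099.88.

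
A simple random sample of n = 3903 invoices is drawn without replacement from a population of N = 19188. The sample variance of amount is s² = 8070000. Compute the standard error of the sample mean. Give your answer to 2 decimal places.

Under SRS without replacement, Var(ȳ) = (1 − f)·s²/n with f = n/N = 3903/19188 = 0.20340838.
Var(ȳ) = (1 − 0.20340838)·8070000/3903 = 0.79659162·2067.6403 = 1647.0649.
SE(ȳ) = √(1647.0649) = 40.58.

40.58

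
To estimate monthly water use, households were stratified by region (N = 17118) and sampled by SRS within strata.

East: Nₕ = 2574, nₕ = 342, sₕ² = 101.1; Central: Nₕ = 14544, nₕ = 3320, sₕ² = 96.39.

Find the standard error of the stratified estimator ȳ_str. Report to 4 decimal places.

0.1482

Var(ȳ_str) = Σₕ Wₕ²(1 − fₕ)sₕ²/nₕ with Wₕ = Nₕ/N, N = 17118.
East: Wₕ = 0.15036803; term = 0.15036803²·(1 − 0.13286713)·101.1/342 = 0.0057959114.
Central: Wₕ = 0.84963197; term = 0.84963197²·(1 − 0.22827283)·96.39/3320 = 0.016174072.
Sum = 0.021969983.
SE = √(0.021969983) = 0.1482.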